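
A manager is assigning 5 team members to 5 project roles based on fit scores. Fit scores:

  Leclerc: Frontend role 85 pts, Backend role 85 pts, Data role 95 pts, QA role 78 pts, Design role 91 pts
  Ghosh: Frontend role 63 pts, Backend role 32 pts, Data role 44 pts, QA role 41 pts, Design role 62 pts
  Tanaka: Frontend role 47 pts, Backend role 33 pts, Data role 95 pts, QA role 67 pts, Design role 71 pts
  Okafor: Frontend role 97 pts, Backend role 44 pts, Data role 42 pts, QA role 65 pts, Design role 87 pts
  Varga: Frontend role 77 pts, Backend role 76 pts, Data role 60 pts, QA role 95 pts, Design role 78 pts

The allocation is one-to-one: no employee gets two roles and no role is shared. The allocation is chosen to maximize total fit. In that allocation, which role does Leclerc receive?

Leclerc receives Backend role.

Optimal: Leclerc→Backend role (85 pts), Ghosh→Design role (62 pts), Tanaka→Data role (95 pts), Okafor→Frontend role (97 pts), Varga→QA role (95 pts) — total 85+62+95+97+95 = 434 pts.
Next-best assignment: Leclerc→Backend role, Ghosh→Frontend role, Tanaka→Data role, Okafor→Design role, Varga→QA role = 425 pts.
Leclerc's own top role is Data role (95 pts), but forcing Leclerc→Data role and reassigning the rest optimally gives only 397 pts — worse by 37.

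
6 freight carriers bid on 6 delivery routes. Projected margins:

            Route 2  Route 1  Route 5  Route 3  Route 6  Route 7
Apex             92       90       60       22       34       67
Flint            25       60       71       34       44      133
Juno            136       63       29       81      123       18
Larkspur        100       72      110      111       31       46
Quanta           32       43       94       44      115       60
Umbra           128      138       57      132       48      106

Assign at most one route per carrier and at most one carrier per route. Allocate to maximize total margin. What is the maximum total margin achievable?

Optimal: Apex→Route 1 ($90k), Flint→Route 7 ($133k), Juno→Route 2 ($136k), Larkspur→Route 5 ($110k), Quanta→Route 6 ($115k), Umbra→Route 3 ($132k) — total 90+133+136+110+115+132 = $716k.
Column-greedy (each route in turn goes to its best remaining carrier) gives $539k, worse by 177.
Next-best assignment: Apex→Route 5, Flint→Route 7, Juno→Route 2, Larkspur→Route 3, Quanta→Route 6, Umbra→Route 1 = $693k.
No other one-to-one assignment exceeds $716k.

Maximum total: $716k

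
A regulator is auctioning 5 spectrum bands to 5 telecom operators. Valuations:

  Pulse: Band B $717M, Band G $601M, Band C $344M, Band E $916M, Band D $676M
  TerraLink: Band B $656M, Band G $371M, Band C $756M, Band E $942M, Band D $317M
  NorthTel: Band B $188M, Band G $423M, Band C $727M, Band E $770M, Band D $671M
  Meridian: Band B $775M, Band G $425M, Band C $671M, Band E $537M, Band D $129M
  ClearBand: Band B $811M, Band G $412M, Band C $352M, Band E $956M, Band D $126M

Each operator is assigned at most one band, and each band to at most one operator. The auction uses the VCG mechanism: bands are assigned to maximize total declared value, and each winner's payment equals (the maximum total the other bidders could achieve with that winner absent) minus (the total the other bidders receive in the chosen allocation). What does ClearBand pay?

ClearBand pays $317M.

Efficient allocation: Pulse→Band G ($601M), TerraLink→Band C ($756M), NorthTel→Band D ($671M), Meridian→Band B ($775M), ClearBand→Band E ($956M); total welfare W = $3759M.
ClearBand receives Band E at value $956M, so the others get W − 956 = $2803M.
Without ClearBand: best allocation of the remaining 4 bidders over all 5 bands is Pulse→Band D ($676M), TerraLink→Band E ($942M), NorthTel→Band C ($727M), Meridian→Band B ($775M), total $3120M.
VCG payment = (others' best without ClearBand) − (others' welfare with ClearBand) = 3120 − 2803 = $317M.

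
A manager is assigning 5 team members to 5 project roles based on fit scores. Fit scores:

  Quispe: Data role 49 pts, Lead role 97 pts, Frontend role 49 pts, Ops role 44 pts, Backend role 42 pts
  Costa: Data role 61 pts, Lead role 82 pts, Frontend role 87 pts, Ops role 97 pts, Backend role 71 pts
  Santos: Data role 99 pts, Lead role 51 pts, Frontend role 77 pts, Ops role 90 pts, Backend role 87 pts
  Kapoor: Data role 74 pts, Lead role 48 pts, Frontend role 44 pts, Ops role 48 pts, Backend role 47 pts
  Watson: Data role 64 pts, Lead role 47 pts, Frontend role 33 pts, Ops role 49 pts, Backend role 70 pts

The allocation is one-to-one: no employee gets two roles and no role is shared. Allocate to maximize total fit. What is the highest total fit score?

Maximum total: 418 pts

Optimal: Quispe→Lead role (97 pts), Costa→Frontend role (87 pts), Santos→Ops role (90 pts), Kapoor→Data role (74 pts), Watson→Backend role (70 pts) — total 97+87+90+74+70 = 418 pts.
Column-greedy (each role in turn goes to its best remaining employee) gives 379 pts, worse by 39.
Next-best assignment: Quispe→Lead role, Costa→Ops role, Santos→Frontend role, Kapoor→Data role, Watson→Backend role = 415 pts.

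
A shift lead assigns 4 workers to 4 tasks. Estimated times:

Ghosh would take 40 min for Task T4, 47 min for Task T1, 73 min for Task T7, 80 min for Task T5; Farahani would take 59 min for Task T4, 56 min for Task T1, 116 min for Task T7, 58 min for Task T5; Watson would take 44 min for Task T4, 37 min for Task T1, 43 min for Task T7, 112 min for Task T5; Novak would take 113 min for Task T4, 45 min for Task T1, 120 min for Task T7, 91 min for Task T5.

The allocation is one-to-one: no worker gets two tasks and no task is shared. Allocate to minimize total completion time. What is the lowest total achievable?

Optimal: Ghosh→Task T4 (40 min), Farahani→Task T5 (58 min), Watson→Task T7 (43 min), Novak→Task T1 (45 min) — total 40+58+43+45 = 186 min.
Next-best assignment: Ghosh→Task T7, Farahani→Task T5, Watson→Task T4, Novak→Task T1 = 220 min.
No other one-to-one assignment undercuts 186 min.

Min total: 186 min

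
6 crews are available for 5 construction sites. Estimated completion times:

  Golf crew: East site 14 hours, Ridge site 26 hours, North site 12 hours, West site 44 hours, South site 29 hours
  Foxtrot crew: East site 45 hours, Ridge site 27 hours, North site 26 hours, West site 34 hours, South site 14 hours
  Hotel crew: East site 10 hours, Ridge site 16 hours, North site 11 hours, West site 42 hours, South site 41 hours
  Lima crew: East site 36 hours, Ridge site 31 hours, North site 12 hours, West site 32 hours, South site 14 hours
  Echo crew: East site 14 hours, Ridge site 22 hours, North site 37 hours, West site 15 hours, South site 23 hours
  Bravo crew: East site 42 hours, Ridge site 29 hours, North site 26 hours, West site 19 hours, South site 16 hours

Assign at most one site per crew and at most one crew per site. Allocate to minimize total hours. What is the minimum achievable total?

This is the linear assignment problem.
Optimal: Golf crew→East site (14 hours), Hotel crew→Ridge site (16 hours), Lima crew→North site (12 hours), Echo crew→West site (15 hours), Foxtrot crew→South site (14 hours) — total 14+16+12+15+14 = 71 hours.
Column-greedy (each site in turn goes to its cheapest remaining crew) gives 77 hours, worse by 6.
Every other assignment is strictly worse.

Min total: 71 hours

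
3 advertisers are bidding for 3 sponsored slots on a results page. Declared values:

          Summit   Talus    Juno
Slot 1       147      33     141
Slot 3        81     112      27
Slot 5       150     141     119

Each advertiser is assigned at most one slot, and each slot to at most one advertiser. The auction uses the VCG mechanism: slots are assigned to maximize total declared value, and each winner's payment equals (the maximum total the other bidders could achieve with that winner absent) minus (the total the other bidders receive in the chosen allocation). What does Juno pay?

Juno pays $26.

Efficient allocation: Summit→Slot 5 ($150), Talus→Slot 3 ($112), Juno→Slot 1 ($141); total welfare W = $403.
Juno receives Slot 1 at value $141, so the others get W − 141 = $262.
Without Juno: best allocation of the remaining 2 bidders over all 3 slots is Summit→Slot 1 ($147), Talus→Slot 5 ($141), total $288.
VCG payment = (others' best without Juno) − (others' welfare with Juno) = 288 − 262 = $26.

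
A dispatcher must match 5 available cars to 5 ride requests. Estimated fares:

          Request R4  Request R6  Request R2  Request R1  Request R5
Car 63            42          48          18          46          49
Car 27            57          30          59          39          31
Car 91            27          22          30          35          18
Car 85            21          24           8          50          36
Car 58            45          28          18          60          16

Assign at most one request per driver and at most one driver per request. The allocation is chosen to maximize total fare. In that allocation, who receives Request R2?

Car 91 receives Request R2.

Optimal: Car 63→Request R6 ($48), Car 27→Request R4 ($57), Car 91→Request R2 ($30), Car 85→Request R5 ($36), Car 58→Request R1 ($60) — total 48+57+30+36+60 = $231.
Row-greedy (each driver in turn takes its best remaining request) gives $212, worse by 19.
Swapping Car 91↔Car 63 (Car 91→Request R6 $22, Car 63→Request R2 $18) loses 38.
Car 91's own top request is Request R1 ($35), but forcing Car 91→Request R1 and reassigning the rest optimally gives only $223 — worse by 8.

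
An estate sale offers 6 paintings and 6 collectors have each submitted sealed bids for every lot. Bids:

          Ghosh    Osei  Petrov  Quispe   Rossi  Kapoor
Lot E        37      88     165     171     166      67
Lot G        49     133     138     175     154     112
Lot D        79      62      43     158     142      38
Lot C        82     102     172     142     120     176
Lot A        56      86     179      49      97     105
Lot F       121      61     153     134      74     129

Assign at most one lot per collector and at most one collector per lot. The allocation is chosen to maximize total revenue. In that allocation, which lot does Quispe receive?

Optimal: Ghosh→Lot F ($121), Osei→Lot G ($133), Petrov→Lot A ($179), Quispe→Lot D ($158), Rossi→Lot E ($166), Kapoor→Lot C ($176) — total 121+133+179+158+166+176 = $933.
Max-entry greedy (repeatedly take the single best remaining cell) gives $879, worse by 54.
Next-best assignment: Ghosh→Lot F, Osei→Lot G, Petrov→Lot A, Quispe→Lot E, Rossi→Lot D, Kapoor→Lot C = $922.
Checked against all permutations: $933 is optimal.
Quispe's own top lot is Lot G ($175), but forcing Quispe→Lot G and reassigning the rest optimally gives only $881 — worse by 52.

Quispe receives Lot D.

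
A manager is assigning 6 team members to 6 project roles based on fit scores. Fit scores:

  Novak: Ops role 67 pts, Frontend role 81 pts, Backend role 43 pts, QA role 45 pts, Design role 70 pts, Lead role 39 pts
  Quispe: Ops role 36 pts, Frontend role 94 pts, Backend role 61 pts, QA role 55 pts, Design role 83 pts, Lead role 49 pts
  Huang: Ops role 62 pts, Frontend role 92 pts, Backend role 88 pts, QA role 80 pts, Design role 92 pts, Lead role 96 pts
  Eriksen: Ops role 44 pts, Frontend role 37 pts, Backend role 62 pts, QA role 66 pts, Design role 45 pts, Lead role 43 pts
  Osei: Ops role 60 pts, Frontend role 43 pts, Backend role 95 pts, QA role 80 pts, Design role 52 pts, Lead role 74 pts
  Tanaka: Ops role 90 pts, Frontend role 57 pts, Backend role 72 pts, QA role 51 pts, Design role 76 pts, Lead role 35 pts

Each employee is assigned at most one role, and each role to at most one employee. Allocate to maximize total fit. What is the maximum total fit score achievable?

Treat this as an assignment problem: match each employee to one role.
Optimal: Novak→Frontend role (81 pts), Quispe→Design role (83 pts), Huang→Lead role (96 pts), Eriksen→QA role (66 pts), Osei→Backend role (95 pts), Tanaka→Ops role (90 pts) — total 81+83+96+66+95+90 = 511 pts.
Column-greedy (each role in turn goes to its best remaining employee) gives 472 pts, worse by 39.
Swapping Huang↔Eriksen (Huang→QA role 80 pts, Eriksen→Lead role 43 pts) loses 39.
Checked against all permutations: 511 pts is optimal.

Max total: 511 pts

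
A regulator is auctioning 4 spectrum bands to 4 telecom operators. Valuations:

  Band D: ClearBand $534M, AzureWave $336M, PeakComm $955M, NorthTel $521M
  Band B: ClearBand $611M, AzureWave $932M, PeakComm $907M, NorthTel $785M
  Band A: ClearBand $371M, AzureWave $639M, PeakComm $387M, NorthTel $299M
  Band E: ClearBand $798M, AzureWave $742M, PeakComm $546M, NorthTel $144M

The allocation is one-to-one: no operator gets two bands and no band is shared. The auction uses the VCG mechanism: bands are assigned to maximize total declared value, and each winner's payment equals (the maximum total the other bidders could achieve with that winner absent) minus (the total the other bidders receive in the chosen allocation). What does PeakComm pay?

Efficient allocation: ClearBand→Band E ($798M), AzureWave→Band A ($639M), PeakComm→Band D ($955M), NorthTel→Band B ($785M); total welfare W = $3177M.
PeakComm receives Band D at value $955M, so the others get W − 955 = $2222M.
Without PeakComm: best allocation of the remaining 3 bidders over all 4 bands is ClearBand→Band E ($798M), AzureWave→Band B ($932M), NorthTel→Band D ($521M), total $2251M.
VCG payment = (others' best without PeakComm) − (others' welfare with PeakComm) = 2251 − 2222 = $29M.

PeakComm pays $29M.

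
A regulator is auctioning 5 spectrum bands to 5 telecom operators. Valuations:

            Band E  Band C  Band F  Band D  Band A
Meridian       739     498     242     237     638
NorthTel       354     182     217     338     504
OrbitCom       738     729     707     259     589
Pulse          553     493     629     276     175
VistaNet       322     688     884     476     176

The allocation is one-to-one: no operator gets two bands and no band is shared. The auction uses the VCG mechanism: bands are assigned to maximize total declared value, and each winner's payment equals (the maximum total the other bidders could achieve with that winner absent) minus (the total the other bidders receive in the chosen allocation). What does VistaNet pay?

Efficient allocation: Meridian→Band A ($638M), NorthTel→Band D ($338M), OrbitCom→Band C ($729M), Pulse→Band E ($553M), VistaNet→Band F ($884M); total welfare W = $3142M.
VistaNet receives Band F at value $884M, so the others get W − 884 = $2258M.
Without VistaNet: best allocation of the remaining 4 bidders over all 5 bands is Meridian→Band E ($739M), NorthTel→Band A ($504M), OrbitCom→Band C ($729M), Pulse→Band F ($629M), total $2601M.
VCG payment = (others' best without VistaNet) − (others' welfare with VistaNet) = 2601 − 2258 = $343M.

VistaNet pays $343M.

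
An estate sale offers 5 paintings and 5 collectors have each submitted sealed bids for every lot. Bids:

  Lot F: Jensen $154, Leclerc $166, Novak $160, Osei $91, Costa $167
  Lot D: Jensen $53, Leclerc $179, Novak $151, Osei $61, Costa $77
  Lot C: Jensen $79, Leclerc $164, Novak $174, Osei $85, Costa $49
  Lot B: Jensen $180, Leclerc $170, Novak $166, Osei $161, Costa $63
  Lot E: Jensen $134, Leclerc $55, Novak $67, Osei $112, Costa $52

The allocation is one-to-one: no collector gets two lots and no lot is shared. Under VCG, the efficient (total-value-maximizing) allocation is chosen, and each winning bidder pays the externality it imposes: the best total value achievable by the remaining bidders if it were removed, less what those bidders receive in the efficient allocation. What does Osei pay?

Osei pays $46.

Efficient allocation: Jensen→Lot E ($134), Leclerc→Lot D ($179), Novak→Lot C ($174), Osei→Lot B ($161), Costa→Lot F ($167); total welfare W = $815.
Osei receives Lot B at value $161, so the others get W − 161 = $654.
Without Osei: best allocation of the remaining 4 bidders over all 5 lots is Jensen→Lot B ($180), Leclerc→Lot D ($179), Novak→Lot C ($174), Costa→Lot F ($167), total $700.
VCG payment = (others' best without Osei) − (others' welfare with Osei) = 700 − 654 = $46.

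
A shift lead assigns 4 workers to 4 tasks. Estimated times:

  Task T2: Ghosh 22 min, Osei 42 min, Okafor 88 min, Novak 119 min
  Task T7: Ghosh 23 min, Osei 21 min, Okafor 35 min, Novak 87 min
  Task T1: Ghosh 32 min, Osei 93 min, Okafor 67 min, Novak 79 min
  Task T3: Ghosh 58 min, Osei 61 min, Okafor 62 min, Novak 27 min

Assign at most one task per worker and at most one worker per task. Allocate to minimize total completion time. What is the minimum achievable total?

Minimum total: 136 min

This is the linear assignment problem.
Optimal: Ghosh→Task T1 (32 min), Osei→Task T2 (42 min), Okafor→Task T7 (35 min), Novak→Task T3 (27 min) — total 32+42+35+27 = 136 min.
Min-entry greedy (repeatedly take the single cheapest remaining cell) gives 137 min, worse by 1.
Swapping Novak↔Okafor (Novak→Task T7 87 min, Okafor→Task T3 62 min) adds 87.
No other one-to-one assignment undercuts 136 min.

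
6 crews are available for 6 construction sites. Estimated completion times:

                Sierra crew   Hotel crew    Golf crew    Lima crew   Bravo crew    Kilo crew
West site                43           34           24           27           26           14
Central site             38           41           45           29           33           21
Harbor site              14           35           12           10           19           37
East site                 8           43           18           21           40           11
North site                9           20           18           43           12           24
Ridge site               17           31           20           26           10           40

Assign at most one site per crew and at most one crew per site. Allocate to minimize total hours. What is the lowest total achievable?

This is the linear assignment problem.
Optimal: Sierra crew→East site (8 hours), Hotel crew→North site (20 hours), Golf crew→West site (24 hours), Lima crew→Harbor site (10 hours), Bravo crew→Ridge site (10 hours), Kilo crew→Central site (21 hours) — total 8+20+24+10+10+21 = 93 hours.
Checked against all permutations: 93 hours is optimal.

Minimum total: 93 hours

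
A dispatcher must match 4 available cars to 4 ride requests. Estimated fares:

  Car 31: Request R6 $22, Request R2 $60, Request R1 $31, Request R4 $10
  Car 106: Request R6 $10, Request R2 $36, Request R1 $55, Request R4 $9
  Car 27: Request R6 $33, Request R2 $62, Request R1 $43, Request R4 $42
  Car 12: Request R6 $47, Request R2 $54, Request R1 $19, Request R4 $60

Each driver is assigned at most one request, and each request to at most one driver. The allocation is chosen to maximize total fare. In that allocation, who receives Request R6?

Car 27 receives Request R6.

Optimal: Car 31→Request R2 ($60), Car 106→Request R1 ($55), Car 27→Request R6 ($33), Car 12→Request R4 ($60) — total 60+55+33+60 = $208.
Column-greedy (each request in turn goes to its best remaining driver) gives $174, worse by 34.
Car 27's own top request is Request R2 ($62), but forcing Car 27→Request R2 and reassigning the rest optimally gives only $199 — worse by 9.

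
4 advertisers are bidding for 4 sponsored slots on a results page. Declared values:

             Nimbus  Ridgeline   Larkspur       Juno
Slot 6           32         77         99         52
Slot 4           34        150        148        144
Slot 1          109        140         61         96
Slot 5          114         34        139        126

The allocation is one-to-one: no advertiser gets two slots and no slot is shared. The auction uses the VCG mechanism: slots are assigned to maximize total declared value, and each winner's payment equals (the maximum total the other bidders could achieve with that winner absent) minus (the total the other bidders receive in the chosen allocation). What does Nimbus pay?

Efficient allocation: Nimbus→Slot 5 ($114), Ridgeline→Slot 1 ($140), Larkspur→Slot 6 ($99), Juno→Slot 4 ($144); total welfare W = $497.
Nimbus receives Slot 5 at value $114, so the others get W − 114 = $383.
Without Nimbus: best allocation of the remaining 3 bidders over all 4 slots is Ridgeline→Slot 1 ($140), Larkspur→Slot 5 ($139), Juno→Slot 4 ($144), total $423.
VCG payment = (others' best without Nimbus) − (others' welfare with Nimbus) = 423 − 383 = $40.

Nimbus pays $40.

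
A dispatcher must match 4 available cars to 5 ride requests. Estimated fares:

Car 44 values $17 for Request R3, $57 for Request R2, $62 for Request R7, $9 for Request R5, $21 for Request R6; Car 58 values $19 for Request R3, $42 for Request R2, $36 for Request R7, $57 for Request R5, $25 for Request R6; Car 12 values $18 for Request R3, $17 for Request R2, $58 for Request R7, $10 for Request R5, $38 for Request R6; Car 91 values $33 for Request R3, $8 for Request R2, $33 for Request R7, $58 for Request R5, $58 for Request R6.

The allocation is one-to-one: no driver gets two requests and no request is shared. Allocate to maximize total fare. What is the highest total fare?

This is a one-to-one assignment (maximum-weight bipartite matching).
Optimal: Car 44→Request R2 ($57), Car 58→Request R5 ($57), Car 12→Request R7 ($58), Car 91→Request R6 ($58) — total 57+57+58+58 = $230.
Column-greedy (each request in turn goes to its best remaining driver) gives $205, worse by 25.
Every other assignment is strictly worse.

Maximum total: $230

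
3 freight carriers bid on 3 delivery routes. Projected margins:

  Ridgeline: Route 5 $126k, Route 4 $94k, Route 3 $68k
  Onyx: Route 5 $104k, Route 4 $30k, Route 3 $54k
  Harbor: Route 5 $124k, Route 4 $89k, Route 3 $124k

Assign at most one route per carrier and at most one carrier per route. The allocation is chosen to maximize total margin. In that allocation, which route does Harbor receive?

Optimal: Ridgeline→Route 4 ($94k), Onyx→Route 5 ($104k), Harbor→Route 3 ($124k) — total 94+104+124 = $322k.
Max-entry greedy (repeatedly take the single best remaining cell) gives $280k, worse by 42.
Harbor's own top route is Route 5 ($124k), but forcing Harbor→Route 5 and reassigning the rest optimally gives only $272k — worse by 50.

Harbor receives Route 3.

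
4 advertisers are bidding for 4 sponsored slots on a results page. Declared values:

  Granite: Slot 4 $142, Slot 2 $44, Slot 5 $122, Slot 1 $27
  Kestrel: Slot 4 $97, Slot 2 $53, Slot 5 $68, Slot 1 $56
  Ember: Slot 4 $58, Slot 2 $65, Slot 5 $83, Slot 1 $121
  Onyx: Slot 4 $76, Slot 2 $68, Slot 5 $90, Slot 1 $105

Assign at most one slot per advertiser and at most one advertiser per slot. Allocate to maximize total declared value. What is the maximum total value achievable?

Optimal: Granite→Slot 5 ($122), Kestrel→Slot 4 ($97), Ember→Slot 1 ($121), Onyx→Slot 2 ($68) — total 122+97+121+68 = $408.
Row-greedy (each advertiser in turn takes its best remaining slot) gives $399, worse by 9.
Every other assignment is strictly worse.

Maximum total: $408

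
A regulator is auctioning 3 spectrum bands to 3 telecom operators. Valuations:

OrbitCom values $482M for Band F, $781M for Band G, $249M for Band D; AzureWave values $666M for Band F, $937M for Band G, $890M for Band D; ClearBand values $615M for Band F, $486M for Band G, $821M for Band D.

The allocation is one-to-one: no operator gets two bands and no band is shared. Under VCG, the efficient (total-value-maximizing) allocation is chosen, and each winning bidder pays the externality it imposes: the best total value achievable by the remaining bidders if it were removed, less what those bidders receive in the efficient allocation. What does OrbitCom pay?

OrbitCom pays $253M.

Efficient allocation: OrbitCom→Band G ($781M), AzureWave→Band D ($890M), ClearBand→Band F ($615M); total welfare W = $2286M.
OrbitCom receives Band G at value $781M, so the others get W − 781 = $1505M.
Without OrbitCom: best allocation of the remaining 2 bidders over all 3 bands is AzureWave→Band G ($937M), ClearBand→Band D ($821M), total $1758M.
VCG payment = (others' best without OrbitCom) − (others' welfare with OrbitCom) = 1758 − 1505 = $253M.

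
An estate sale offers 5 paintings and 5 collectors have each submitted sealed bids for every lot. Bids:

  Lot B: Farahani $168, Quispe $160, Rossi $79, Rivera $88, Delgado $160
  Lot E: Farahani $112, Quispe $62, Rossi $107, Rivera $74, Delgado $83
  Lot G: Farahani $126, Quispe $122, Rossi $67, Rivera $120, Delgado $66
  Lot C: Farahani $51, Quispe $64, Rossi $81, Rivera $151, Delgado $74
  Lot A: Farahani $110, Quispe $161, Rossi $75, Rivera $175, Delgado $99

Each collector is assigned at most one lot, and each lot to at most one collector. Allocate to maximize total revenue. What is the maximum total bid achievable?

Maximum total: $705

Optimal: Farahani→Lot G ($126), Quispe→Lot A ($161), Rossi→Lot E ($107), Rivera→Lot C ($151), Delgado→Lot B ($160) — total 126+161+107+151+160 = $705.
Row-greedy (each collector in turn takes its best remaining lot) gives $653, worse by 52.
Next-best assignment: Farahani→Lot B, Quispe→Lot A, Rossi→Lot E, Rivera→Lot C, Delgado→Lot G = $653.
No other one-to-one assignment exceeds $705.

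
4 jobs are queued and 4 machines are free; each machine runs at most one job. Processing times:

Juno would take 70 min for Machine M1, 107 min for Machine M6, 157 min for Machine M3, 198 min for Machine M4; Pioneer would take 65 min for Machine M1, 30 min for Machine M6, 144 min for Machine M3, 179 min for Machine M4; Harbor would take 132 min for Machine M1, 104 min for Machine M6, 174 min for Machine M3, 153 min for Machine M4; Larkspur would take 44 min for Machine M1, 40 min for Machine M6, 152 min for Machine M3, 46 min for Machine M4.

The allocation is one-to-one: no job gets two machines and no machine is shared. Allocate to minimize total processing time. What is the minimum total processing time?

Optimal: Juno→Machine M1 (70 min), Pioneer→Machine M6 (30 min), Harbor→Machine M3 (174 min), Larkspur→Machine M4 (46 min) — total 70+30+174+46 = 320 min.
Column-greedy (each machine in turn goes to its cheapest remaining job) gives 384 min, worse by 64.
Next-best assignment: Juno→Machine M1, Pioneer→Machine M3, Harbor→Machine M6, Larkspur→Machine M4 = 364 min.

Minimum total: 320 min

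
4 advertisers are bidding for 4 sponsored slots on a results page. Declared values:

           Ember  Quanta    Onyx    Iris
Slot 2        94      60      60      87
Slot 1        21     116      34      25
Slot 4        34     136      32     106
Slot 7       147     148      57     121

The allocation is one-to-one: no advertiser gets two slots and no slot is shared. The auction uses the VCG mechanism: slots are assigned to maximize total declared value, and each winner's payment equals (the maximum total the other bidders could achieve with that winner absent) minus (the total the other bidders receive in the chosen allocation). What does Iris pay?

Efficient allocation: Ember→Slot 7 ($147), Quanta→Slot 1 ($116), Onyx→Slot 2 ($60), Iris→Slot 4 ($106); total welfare W = $429.
Iris receives Slot 4 at value $106, so the others get W − 106 = $323.
Without Iris: best allocation of the remaining 3 bidders over all 4 slots is Ember→Slot 7 ($147), Quanta→Slot 4 ($136), Onyx→Slot 2 ($60), total $343.
VCG payment = (others' best without Iris) − (others' welfare with Iris) = 343 − 323 = $20.

Iris pays $20.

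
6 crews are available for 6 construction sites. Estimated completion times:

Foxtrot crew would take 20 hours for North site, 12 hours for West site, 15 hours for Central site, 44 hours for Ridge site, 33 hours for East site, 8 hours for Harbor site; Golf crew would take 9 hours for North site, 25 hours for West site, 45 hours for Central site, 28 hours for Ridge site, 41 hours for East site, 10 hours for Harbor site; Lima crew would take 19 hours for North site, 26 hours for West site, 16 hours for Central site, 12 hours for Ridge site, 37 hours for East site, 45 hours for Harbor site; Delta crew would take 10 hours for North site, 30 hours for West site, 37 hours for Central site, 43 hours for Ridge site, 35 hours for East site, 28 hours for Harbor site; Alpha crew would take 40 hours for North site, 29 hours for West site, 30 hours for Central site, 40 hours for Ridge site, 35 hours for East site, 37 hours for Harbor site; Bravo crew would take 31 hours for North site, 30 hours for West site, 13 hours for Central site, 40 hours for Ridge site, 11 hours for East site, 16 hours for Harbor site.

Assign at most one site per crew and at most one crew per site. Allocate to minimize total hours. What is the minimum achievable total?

Optimal: Foxtrot crew→West site (12 hours), Golf crew→Harbor site (10 hours), Lima crew→Ridge site (12 hours), Delta crew→North site (10 hours), Alpha crew→Central site (30 hours), Bravo crew→East site (11 hours) — total 12+10+12+10+30+11 = 85 hours.
Column-greedy (each site in turn goes to its cheapest remaining crew) gives 118 hours, worse by 33.
Every other assignment is strictly worse.

Min total: 85 hours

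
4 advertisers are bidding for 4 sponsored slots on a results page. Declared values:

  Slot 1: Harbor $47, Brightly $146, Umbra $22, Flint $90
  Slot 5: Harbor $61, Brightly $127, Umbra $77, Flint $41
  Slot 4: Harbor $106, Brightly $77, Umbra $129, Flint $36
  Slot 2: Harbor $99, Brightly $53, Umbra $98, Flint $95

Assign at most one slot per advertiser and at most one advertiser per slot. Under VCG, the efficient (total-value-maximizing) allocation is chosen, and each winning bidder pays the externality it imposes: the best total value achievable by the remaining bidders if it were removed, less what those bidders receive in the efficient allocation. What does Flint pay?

Efficient allocation: Harbor→Slot 2 ($99), Brightly→Slot 5 ($127), Umbra→Slot 4 ($129), Flint→Slot 1 ($90); total welfare W = $445.
Flint receives Slot 1 at value $90, so the others get W − 90 = $355.
Without Flint: best allocation of the remaining 3 bidders over all 4 slots is Harbor→Slot 2 ($99), Brightly→Slot 1 ($146), Umbra→Slot 4 ($129), total $374.
VCG payment = (others' best without Flint) − (others' welfare with Flint) = 374 − 355 = $19.

Flint pays $19.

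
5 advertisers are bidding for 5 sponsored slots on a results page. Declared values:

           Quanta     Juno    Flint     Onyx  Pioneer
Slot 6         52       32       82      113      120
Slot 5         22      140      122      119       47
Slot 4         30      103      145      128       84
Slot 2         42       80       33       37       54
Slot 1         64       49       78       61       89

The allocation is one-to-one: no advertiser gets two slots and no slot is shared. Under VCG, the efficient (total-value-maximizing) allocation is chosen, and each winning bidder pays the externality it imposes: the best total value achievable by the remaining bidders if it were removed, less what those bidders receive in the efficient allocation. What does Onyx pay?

Efficient allocation: Quanta→Slot 2 ($42), Juno→Slot 5 ($140), Flint→Slot 4 ($145), Onyx→Slot 6 ($113), Pioneer→Slot 1 ($89); total welfare W = $529.
Onyx receives Slot 6 at value $113, so the others get W − 113 = $416.
Without Onyx: best allocation of the remaining 4 bidders over all 5 slots is Quanta→Slot 1 ($64), Juno→Slot 5 ($140), Flint→Slot 4 ($145), Pioneer→Slot 6 ($120), total $469.
VCG payment = (others' best without Onyx) − (others' welfare with Onyx) = 469 − 416 = $53.

Onyx pays $53.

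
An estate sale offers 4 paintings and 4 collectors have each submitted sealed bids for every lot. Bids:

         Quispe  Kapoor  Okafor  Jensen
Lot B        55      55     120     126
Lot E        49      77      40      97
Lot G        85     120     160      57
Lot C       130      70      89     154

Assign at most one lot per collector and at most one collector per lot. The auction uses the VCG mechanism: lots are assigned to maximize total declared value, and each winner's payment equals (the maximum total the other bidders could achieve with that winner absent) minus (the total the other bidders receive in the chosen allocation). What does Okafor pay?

Okafor pays $43.

Efficient allocation: Quispe→Lot C ($130), Kapoor→Lot E ($77), Okafor→Lot G ($160), Jensen→Lot B ($126); total welfare W = $493.
Okafor receives Lot G at value $160, so the others get W − 160 = $333.
Without Okafor: best allocation of the remaining 3 bidders over all 4 lots is Quispe→Lot C ($130), Kapoor→Lot G ($120), Jensen→Lot B ($126), total $376.
VCG payment = (others' best without Okafor) − (others' welfare with Okafor) = 376 − 333 = $43.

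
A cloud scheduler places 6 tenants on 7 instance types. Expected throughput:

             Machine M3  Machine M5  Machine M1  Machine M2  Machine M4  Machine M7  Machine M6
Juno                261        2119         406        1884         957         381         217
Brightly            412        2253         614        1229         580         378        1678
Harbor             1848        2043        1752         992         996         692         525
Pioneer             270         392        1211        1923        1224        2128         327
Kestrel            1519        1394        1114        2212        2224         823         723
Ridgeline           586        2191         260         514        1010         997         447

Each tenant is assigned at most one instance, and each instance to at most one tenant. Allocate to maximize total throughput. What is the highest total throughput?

Maximum total: 11953 ops/s

This is a one-to-one assignment (maximum-weight bipartite matching).
Optimal: Juno→Machine M2 (1884 ops/s), Brightly→Machine M6 (1678 ops/s), Harbor→Machine M3 (1848 ops/s), Pioneer→Machine M7 (2128 ops/s), Kestrel→Machine M4 (2224 ops/s), Ridgeline→Machine M5 (2191 ops/s) — total 1884+1678+1848+2128+2224+2191 = 11953 ops/s.
Max-entry greedy (repeatedly take the single best remaining cell) gives 10784 ops/s, worse by 1169.
Swapping Pioneer↔Harbor (Pioneer→Machine M3 270 ops/s, Harbor→Machine M7 692 ops/s) loses 3014.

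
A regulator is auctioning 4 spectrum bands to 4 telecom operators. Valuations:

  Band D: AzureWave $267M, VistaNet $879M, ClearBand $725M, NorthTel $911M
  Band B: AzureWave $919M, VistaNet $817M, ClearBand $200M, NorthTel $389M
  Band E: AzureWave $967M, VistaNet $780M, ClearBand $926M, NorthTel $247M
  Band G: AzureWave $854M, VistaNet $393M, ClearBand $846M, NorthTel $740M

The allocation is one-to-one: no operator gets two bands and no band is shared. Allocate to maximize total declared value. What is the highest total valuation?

Optimal: AzureWave→Band E ($967M), VistaNet→Band B ($817M), ClearBand→Band G ($846M), NorthTel→Band D ($911M) — total 967+817+846+911 = $3541M.
Swapping AzureWave↔ClearBand (AzureWave→Band G $854M, ClearBand→Band E $926M) loses 33.

Max total: $3541M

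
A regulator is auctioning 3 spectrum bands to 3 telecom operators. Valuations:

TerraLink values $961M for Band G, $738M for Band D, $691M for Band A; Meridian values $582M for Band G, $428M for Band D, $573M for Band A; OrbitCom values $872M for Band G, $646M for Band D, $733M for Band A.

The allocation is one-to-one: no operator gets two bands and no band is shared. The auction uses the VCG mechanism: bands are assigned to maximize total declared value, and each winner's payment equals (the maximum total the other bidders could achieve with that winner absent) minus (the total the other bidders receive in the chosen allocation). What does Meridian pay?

Meridian pays $84M.

Efficient allocation: TerraLink→Band D ($738M), Meridian→Band A ($573M), OrbitCom→Band G ($872M); total welfare W = $2183M.
Meridian receives Band A at value $573M, so the others get W − 573 = $1610M.
Without Meridian: best allocation of the remaining 2 bidders over all 3 bands is TerraLink→Band G ($961M), OrbitCom→Band A ($733M), total $1694M.
VCG payment = (others' best without Meridian) − (others' welfare with Meridian) = 1694 − 1610 = $84M.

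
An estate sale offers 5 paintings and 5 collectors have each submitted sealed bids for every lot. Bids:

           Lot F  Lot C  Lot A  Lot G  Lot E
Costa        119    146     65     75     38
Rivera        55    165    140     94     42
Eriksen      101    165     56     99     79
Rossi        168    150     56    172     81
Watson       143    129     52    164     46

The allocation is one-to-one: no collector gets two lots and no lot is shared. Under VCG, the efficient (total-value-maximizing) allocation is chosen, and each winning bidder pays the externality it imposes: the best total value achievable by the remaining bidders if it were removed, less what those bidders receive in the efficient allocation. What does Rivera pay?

Efficient allocation: Costa→Lot C ($146), Rivera→Lot A ($140), Eriksen→Lot E ($79), Rossi→Lot F ($168), Watson→Lot G ($164); total welfare W = $697.
Rivera receives Lot A at value $140, so the others get W − 140 = $557.
Without Rivera: best allocation of the remaining 4 bidders over all 5 lots is Costa→Lot A ($65), Eriksen→Lot C ($165), Rossi→Lot F ($168), Watson→Lot G ($164), total $562.
VCG payment = (others' best without Rivera) − (others' welfare with Rivera) = 562 − 557 = $5.

Rivera pays $5.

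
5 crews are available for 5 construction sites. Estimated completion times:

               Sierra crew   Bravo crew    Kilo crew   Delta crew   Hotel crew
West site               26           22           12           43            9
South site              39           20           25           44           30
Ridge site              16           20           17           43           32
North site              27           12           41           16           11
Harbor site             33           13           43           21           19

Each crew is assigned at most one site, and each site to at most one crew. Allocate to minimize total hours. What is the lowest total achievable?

This is a one-to-one assignment (minimum-cost bipartite matching).
Optimal: Sierra crew→Ridge site (16 hours), Bravo crew→Harbor site (13 hours), Kilo crew→South site (25 hours), Delta crew→North site (16 hours), Hotel crew→West site (9 hours) — total 16+13+25+16+9 = 79 hours.
Column-greedy (each site in turn goes to its cheapest remaining crew) gives 104 hours, worse by 25.
Swapping Delta crew↔Sierra crew (Delta crew→Ridge site 43 hours, Sierra crew→North site 27 hours) adds 38.

Minimum total: 79 hours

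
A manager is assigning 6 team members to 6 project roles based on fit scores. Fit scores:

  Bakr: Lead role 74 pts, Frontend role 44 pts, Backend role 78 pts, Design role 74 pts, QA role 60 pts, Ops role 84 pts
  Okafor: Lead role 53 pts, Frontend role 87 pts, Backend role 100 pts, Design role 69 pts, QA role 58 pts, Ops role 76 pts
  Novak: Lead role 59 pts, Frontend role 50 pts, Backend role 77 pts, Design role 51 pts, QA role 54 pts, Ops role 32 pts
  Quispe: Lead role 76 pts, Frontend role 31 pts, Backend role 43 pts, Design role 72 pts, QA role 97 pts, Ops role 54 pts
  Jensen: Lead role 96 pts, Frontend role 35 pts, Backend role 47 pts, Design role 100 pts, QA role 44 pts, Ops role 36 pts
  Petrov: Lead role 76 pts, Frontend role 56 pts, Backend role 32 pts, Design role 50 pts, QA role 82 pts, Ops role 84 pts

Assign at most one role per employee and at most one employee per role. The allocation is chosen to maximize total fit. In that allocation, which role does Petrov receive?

Petrov receives Lead role.

Optimal: Bakr→Ops role (84 pts), Okafor→Frontend role (87 pts), Novak→Backend role (77 pts), Quispe→QA role (97 pts), Jensen→Design role (100 pts), Petrov→Lead role (76 pts) — total 84+87+77+97+100+76 = 521 pts.
Row-greedy (each employee in turn takes its best remaining role) gives 496 pts, worse by 25.
Every other assignment is strictly worse.
Petrov's own top role is Ops role (84 pts), but forcing Petrov→Ops role and reassigning the rest optimally gives only 519 pts — worse by 2.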